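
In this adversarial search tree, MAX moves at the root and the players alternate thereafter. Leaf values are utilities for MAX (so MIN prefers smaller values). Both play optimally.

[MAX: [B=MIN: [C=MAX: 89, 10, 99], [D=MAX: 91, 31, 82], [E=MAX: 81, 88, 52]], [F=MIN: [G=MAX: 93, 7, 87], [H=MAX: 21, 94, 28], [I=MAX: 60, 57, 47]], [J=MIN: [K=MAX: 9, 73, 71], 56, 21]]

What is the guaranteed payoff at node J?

21

K: max(9, 73, 71) = 73
J: min(73, 56, 21) = 21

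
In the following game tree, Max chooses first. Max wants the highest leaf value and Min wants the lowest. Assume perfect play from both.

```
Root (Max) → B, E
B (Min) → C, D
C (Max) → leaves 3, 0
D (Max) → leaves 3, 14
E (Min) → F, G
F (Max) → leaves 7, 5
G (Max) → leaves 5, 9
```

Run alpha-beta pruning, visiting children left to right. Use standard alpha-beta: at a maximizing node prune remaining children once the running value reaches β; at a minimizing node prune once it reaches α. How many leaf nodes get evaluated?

7

C [α=-∞,β=+∞]: v=3
D [α=-∞,β=3]: v=3 after child 1 ≥ β → β-cutoff, skip 1
B [α=-∞,β=+∞]: v=3
F [α=3,β=+∞]: v=7
G [α=3,β=7]: v=9
E [α=3,β=+∞]: v=7
Root [α=-∞,β=+∞]: v=7
Leaves evaluated: 7 of 8.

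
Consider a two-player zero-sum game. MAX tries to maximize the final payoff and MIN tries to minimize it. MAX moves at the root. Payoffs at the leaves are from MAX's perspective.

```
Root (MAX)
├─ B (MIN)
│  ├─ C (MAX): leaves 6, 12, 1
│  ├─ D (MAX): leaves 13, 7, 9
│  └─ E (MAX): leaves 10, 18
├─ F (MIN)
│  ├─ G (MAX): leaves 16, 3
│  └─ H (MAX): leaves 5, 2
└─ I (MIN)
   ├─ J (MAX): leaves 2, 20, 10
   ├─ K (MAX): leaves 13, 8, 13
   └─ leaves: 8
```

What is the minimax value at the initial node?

12

C (MAX): max(6, 12, 1) = 12
D (MAX): max(13, 7, 9) = 13
E (MAX): max(10, 18) = 18
B (MIN): min(12, 13, 18) = 12
G (MAX): max(16, 3) = 16
H (MAX): max(5, 2) = 5
F (MIN): min(16, 5) = 5
J (MAX): max(2, 20, 10) = 20
K (MAX): max(13, 8, 13) = 13
I (MIN): min(20, 13, 8) = 8
Root (MAX): max(12, 5, 8) = 12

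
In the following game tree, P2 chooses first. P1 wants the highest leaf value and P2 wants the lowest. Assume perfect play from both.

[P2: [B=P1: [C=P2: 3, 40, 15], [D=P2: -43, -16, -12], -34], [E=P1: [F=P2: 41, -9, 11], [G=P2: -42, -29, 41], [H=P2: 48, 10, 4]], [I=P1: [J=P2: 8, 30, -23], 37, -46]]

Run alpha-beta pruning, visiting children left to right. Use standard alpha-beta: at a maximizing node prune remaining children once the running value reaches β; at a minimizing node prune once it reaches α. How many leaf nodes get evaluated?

C [α=-∞,β=+∞]: v=3
D [α=3,β=+∞]: v=-43 after child 1 ≤ α → α-cutoff, skip 2
B [α=-∞,β=+∞]: v=3
F [α=-∞,β=3]: v=-9
G [α=-9,β=3]: v=-42 after child 1 ≤ α → α-cutoff, skip 2
H [α=-9,β=3]: v=4
E [α=-∞,β=3]: v=4
J [α=-∞,β=3]: v=-23
I [α=-∞,β=3]: v=37 after child 2 ≥ β → β-cutoff, skip 1
Root [α=-∞,β=+∞]: v=3
Leaves evaluated: 16 of 21.

16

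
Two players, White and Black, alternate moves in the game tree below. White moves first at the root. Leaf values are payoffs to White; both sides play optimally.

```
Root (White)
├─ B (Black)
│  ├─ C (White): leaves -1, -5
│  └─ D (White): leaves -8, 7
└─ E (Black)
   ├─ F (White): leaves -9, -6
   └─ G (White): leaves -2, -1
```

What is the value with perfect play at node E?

F: max(-9, -6) = -6
G: max(-2, -1) = -1
E: min(-6, -1) = -6

-6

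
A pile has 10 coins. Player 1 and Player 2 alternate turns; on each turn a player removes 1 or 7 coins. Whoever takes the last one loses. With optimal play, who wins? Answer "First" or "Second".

First

W/L table (W = player to move can force a win):
i:   0  1  2  3  4  5  6  7  8  9 10
     W  L  W  L  W  L  W  L  W  L  W
Position 10 is W, so the first player wins.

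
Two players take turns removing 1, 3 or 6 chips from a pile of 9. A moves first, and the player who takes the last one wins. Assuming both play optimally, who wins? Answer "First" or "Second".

Second

W/L table (W = player to move can force a win):
i:   0  1  2  3  4  5  6  7  8  9
     L  W  L  W  L  W  W  W  W  L
Position 9 is L, so the second player wins.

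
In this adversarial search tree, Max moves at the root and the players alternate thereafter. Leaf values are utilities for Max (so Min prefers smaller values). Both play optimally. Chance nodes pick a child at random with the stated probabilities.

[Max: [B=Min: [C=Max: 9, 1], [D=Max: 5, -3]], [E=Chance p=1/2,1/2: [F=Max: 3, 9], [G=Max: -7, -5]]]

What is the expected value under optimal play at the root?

C (Max): max(9, 1) = 9
D (Max): max(5, -3) = 5
B (Min): min(9, 5) = 5
F (Max): max(3, 9) = 9
G (Max): max(-7, -5) = -5
E (Chance): 1/2·9 + 1/2·-5 = 2
Root (Max): max(5, 2) = 5

5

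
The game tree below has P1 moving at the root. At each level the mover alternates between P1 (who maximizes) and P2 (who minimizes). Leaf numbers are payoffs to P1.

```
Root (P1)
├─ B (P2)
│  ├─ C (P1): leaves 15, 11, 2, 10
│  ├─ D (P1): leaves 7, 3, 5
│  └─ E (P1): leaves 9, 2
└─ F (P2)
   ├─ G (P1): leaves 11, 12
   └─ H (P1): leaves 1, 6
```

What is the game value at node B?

C: max(15, 11, 2, 10) = 15
D: max(7, 3, 5) = 7
E: max(9, 2) = 9
B: min(15, 7, 9) = 7

7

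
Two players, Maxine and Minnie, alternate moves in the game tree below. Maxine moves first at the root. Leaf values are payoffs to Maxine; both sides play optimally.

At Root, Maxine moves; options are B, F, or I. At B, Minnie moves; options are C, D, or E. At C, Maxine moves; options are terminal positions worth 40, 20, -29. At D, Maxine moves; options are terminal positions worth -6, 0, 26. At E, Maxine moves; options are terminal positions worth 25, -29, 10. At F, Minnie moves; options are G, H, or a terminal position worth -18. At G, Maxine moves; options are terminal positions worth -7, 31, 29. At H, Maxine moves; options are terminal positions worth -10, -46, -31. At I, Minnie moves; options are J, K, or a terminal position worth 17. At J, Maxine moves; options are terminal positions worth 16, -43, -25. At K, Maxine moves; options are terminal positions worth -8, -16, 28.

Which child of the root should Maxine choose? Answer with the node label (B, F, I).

B

C (Maxine): max(40, 20, -29) = 40
D (Maxine): max(-6, 0, 26) = 26
E (Maxine): max(25, -29, 10) = 25
B (Minnie): min(40, 26, 25) = 25
G (Maxine): max(-7, 31, 29) = 31
H (Maxine): max(-10, -46, -31) = -10
F (Minnie): min(31, -10, -18) = -18
J (Maxine): max(16, -43, -25) = 16
K (Maxine): max(-8, -16, 28) = 28
I (Minnie): min(16, 28, 17) = 16
Root (Maxine): max(25, -18, 16) = 25
Maxine picks the child with the highest value: B (value 25).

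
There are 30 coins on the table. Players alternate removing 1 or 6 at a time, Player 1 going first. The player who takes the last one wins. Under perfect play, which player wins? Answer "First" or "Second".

Second

W/L table (W = player to move can force a win):
i:   0  1  2  3  4  5  6  7  8  9 10 11 12 13 14 15 16 17 18 19 20 21 22 23 24 25 26 27 28 29 30
     L  W  L  W  L  W  W  L  W  L  W  L  W  W  L  W  L  W  L  W  W  L  W  L  W  L  W  W  L  W  L
Position 30 is L, so the second player wins.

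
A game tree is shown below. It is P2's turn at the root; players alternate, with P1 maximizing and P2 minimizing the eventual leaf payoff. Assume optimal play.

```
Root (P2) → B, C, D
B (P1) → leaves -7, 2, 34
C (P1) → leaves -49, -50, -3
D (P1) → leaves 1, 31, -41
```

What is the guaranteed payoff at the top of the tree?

-3

B (P1): max(-7, 2, 34) = 34
C (P1): max(-49, -50, -3) = -3
D (P1): max(1, 31, -41) = 31
Root (P2): min(34, -3, 31) = -3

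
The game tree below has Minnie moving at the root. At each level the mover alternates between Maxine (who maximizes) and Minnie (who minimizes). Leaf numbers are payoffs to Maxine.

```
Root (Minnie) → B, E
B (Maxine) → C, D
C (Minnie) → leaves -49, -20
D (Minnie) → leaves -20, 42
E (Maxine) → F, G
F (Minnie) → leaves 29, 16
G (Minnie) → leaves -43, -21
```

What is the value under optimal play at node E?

16

F: min(29, 16) = 16
G: min(-43, -21) = -43
E: max(16, -43) = 16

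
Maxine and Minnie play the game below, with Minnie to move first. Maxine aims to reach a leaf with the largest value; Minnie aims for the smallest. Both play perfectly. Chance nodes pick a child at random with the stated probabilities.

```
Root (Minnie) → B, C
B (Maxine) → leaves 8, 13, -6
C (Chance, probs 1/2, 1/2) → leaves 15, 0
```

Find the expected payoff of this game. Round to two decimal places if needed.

B (Maxine): max(8, 13, -6) = 13
C (Chance): 1/2·15 + 1/2·0 = 7.5
Root (Minnie): min(13, 7.5) = 7.5

7.5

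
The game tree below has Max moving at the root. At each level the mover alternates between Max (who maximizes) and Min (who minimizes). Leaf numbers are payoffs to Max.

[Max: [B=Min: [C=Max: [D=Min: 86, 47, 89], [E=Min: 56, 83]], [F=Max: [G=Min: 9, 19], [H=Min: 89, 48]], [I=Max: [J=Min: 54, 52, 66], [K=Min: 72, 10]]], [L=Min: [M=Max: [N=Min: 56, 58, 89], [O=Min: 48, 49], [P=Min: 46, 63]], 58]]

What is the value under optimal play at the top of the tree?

D (Min): min(86, 47, 89) = 47
E (Min): min(56, 83) = 56
C (Max): max(47, 56) = 56
G (Min): min(9, 19) = 9
H (Min): min(89, 48) = 48
F (Max): max(9, 48) = 48
J (Min): min(54, 52, 66) = 52
K (Min): min(72, 10) = 10
I (Max): max(52, 10) = 52
B (Min): min(56, 48, 52) = 48
N (Min): min(56, 58, 89) = 56
O (Min): min(48, 49) = 48
P (Min): min(46, 63) = 46
M (Max): max(56, 48, 46) = 56
L (Min): min(56, 58) = 56
Root (Max): max(48, 56) = 56

56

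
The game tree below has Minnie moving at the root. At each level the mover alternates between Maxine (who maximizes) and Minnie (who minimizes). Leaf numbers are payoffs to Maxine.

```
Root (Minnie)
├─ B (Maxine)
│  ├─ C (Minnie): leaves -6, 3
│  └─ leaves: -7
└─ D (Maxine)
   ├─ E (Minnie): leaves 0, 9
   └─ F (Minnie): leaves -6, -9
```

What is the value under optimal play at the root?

-6

C (Minnie): min(-6, 3) = -6
B (Maxine): max(-6, -7) = -6
E (Minnie): min(0, 9) = 0
F (Minnie): min(-6, -9) = -9
D (Maxine): max(0, -9) = 0
Root (Minnie): min(-6, 0) = -6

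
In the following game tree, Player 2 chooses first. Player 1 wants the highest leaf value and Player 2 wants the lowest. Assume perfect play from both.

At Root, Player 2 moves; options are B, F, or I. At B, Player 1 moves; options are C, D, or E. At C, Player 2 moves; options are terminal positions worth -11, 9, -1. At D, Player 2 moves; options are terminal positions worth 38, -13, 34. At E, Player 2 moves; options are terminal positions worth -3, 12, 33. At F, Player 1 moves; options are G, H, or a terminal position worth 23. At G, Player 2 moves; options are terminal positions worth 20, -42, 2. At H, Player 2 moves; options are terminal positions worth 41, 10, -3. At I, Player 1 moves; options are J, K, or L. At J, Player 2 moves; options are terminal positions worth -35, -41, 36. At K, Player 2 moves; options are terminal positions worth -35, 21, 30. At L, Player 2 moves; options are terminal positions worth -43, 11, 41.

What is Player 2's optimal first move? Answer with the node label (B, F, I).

I

C (Player 2): min(-11, 9, -1) = -11
D (Player 2): min(38, -13, 34) = -13
E (Player 2): min(-3, 12, 33) = -3
B (Player 1): max(-11, -13, -3) = -3
G (Player 2): min(20, -42, 2) = -42
H (Player 2): min(41, 10, -3) = -3
F (Player 1): max(-42, -3, 23) = 23
J (Player 2): min(-35, -41, 36) = -41
K (Player 2): min(-35, 21, 30) = -35
L (Player 2): min(-43, 11, 41) = -43
I (Player 1): max(-41, -35, -43) = -35
Root (Player 2): min(-3, 23, -35) = -35
Player 2 picks the child with the lowest value: I (value -35).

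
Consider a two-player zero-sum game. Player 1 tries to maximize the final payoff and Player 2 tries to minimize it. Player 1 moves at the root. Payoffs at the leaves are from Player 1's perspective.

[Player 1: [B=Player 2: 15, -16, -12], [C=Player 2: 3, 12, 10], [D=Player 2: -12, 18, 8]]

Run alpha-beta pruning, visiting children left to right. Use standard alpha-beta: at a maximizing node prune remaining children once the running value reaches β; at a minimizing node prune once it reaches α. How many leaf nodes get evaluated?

B [α=-∞,β=+∞]: v=-16
C [α=-16,β=+∞]: v=3
D [α=3,β=+∞]: v=-12 after child 1 ≤ α → α-cutoff, skip 2
Root [α=-∞,β=+∞]: v=3
Leaves evaluated: 7 of 9.

7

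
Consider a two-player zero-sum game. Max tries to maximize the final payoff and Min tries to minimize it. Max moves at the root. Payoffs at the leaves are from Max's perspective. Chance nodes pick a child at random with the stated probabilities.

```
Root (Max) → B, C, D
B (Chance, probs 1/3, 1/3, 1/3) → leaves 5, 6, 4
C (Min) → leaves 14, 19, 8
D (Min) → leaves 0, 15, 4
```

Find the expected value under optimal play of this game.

B (Chance): 1/3·5 + 1/3·6 + 1/3·4 = 5
C (Min): min(14, 19, 8) = 8
D (Min): min(0, 15, 4) = 0
Root (Max): max(5, 8, 0) = 8

8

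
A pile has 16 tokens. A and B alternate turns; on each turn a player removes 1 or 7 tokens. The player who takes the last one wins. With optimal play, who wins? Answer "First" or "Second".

Second

i:   0  1  2  3  4  5  6  7  8  9 10 11 12 13 14 15 16
     L  W  L  W  L  W  L  W  L  W  L  W  L  W  L  W  L
Position 16 is L, so the second player wins.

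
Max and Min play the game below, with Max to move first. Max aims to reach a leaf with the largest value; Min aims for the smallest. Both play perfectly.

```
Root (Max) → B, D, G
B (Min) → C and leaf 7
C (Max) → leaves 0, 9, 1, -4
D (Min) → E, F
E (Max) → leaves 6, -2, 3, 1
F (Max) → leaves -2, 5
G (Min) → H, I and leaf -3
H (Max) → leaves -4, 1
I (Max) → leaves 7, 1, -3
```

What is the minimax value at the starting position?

C (Max): max(0, 9, 1, -4) = 9
B (Min): min(9, 7) = 7
E (Max): max(6, -2, 3, 1) = 6
F (Max): max(-2, 5) = 5
D (Min): min(6, 5) = 5
H (Max): max(-4, 1) = 1
I (Max): max(7, 1, -3) = 7
G (Min): min(1, 7, -3) = -3
Root (Max): max(7, 5, -3) = 7

7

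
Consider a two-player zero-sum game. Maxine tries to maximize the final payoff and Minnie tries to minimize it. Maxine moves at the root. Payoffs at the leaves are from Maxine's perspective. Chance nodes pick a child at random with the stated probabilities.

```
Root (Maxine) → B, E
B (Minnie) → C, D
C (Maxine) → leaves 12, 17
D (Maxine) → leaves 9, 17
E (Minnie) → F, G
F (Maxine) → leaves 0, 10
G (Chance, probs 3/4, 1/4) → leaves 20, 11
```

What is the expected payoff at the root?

C (Maxine): max(12, 17) = 17
D (Maxine): max(9, 17) = 17
B (Minnie): min(17, 17) = 17
F (Maxine): max(0, 10) = 10
G (Chance): 3/4·20 + 1/4·11 = 17.75
E (Minnie): min(10, 17.75) = 10
Root (Maxine): max(17, 10) = 17

17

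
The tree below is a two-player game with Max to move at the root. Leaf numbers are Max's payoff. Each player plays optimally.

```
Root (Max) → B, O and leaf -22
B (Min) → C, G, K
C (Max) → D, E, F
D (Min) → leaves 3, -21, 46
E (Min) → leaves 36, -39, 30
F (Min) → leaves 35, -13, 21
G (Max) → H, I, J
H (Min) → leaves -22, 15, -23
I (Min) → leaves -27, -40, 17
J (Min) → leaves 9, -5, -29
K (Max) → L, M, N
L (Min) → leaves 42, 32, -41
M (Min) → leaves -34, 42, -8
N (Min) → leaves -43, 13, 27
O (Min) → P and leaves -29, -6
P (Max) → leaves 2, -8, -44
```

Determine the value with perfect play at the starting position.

D (Min): min(3, -21, 46) = -21
E (Min): min(36, -39, 30) = -39
F (Min): min(35, -13, 21) = -13
C (Max): max(-21, -39, -13) = -13
H (Min): min(-22, 15, -23) = -23
I (Min): min(-27, -40, 17) = -40
J (Min): min(9, -5, -29) = -29
G (Max): max(-23, -40, -29) = -23
L (Min): min(42, 32, -41) = -41
M (Min): min(-34, 42, -8) = -34
N (Min): min(-43, 13, 27) = -43
K (Max): max(-41, -34, -43) = -34
B (Min): min(-13, -23, -34) = -34
P (Max): max(2, -8, -44) = 2
O (Min): min(2, -29, -6) = -29
Root (Max): max(-34, -29, -22) = -22

-22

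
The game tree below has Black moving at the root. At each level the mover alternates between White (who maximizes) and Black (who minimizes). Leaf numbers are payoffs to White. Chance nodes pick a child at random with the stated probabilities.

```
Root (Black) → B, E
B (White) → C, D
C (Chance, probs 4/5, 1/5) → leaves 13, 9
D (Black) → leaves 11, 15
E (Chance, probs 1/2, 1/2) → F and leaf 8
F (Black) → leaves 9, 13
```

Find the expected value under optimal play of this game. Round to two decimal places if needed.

C (Chance): 4/5·13 + 1/5·9 = 12.2
D (Black): min(11, 15) = 11
B (White): max(12.2, 11) = 12.2
F (Black): min(9, 13) = 9
E (Chance): 1/2·9 + 1/2·8 = 8.5
Root (Black): min(12.2, 8.5) = 8.5

8.5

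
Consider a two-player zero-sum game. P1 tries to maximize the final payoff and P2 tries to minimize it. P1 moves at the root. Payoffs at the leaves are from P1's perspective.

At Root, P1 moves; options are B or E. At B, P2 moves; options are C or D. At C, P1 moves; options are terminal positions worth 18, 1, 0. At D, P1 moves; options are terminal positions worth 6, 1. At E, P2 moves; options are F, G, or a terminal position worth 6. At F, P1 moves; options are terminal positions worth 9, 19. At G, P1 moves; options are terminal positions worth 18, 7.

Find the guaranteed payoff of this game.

C (P1): max(18, 1, 0) = 18
D (P1): max(6, 1) = 6
B (P2): min(18, 6) = 6
F (P1): max(9, 19) = 19
G (P1): max(18, 7) = 18
E (P2): min(19, 18, 6) = 6
Root (P1): max(6, 6) = 6

6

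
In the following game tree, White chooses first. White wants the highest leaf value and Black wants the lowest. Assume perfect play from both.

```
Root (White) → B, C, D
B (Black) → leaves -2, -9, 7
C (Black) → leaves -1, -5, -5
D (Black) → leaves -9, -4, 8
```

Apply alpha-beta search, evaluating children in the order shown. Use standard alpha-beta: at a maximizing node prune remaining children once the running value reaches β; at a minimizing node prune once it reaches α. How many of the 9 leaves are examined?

B [α=-∞,β=+∞]: v=-9
C [α=-9,β=+∞]: v=-5
D [α=-5,β=+∞]: v=-9 after child 1 ≤ α → α-cutoff, skip 2
Root [α=-∞,β=+∞]: v=-5
Leaves evaluated: 7 of 9.

7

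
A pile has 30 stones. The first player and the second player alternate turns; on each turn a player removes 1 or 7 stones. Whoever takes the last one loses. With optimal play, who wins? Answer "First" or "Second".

First

i:   0  1  2  3  4  5  6  7  8  9 10 11 12 13 14 15 16 17 18 19 20 21 22 23 24 25 26 27 28 29 30
     W  L  W  L  W  L  W  L  W  L  W  L  W  L  W  L  W  L  W  L  W  L  W  L  W  L  W  L  W  L  W
Position 30 is W, so the first player wins.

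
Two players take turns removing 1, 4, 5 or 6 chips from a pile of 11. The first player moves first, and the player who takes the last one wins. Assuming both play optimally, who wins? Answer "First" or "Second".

Second

W/L table (W = player to move can force a win):
i:   0  1  2  3  4  5  6  7  8  9 10 11
     L  W  L  W  W  W  W  W  W  L  W  L
Position 11 is L, so the second player wins.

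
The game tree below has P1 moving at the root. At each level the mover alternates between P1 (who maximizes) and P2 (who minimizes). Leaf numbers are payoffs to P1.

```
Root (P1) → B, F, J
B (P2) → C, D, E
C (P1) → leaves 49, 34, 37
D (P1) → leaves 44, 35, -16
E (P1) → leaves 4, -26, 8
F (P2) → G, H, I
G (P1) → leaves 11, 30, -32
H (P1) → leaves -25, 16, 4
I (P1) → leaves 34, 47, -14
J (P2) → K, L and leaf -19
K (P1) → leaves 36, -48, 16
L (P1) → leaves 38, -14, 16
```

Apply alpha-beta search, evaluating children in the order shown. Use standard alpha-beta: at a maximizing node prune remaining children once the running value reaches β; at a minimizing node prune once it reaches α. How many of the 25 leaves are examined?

21

C [α=-∞,β=+∞]: v=49
D [α=-∞,β=49]: v=44
E [α=-∞,β=44]: v=8
B [α=-∞,β=+∞]: v=8
G [α=8,β=+∞]: v=30
H [α=8,β=30]: v=16
I [α=8,β=16]: v=34 after child 1 ≥ β → β-cutoff, skip 2
F [α=8,β=+∞]: v=16
K [α=16,β=+∞]: v=36
L [α=16,β=36]: v=38 after child 1 ≥ β → β-cutoff, skip 2
J [α=16,β=+∞]: v=-19
Root [α=-∞,β=+∞]: v=16
Leaves evaluated: 21 of 25.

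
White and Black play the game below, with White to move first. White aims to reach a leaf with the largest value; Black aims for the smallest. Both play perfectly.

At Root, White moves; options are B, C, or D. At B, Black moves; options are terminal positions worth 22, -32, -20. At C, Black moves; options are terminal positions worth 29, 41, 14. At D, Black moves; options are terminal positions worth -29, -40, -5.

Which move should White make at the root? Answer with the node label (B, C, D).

B (Black): min(22, -32, -20) = -32
C (Black): min(29, 41, 14) = 14
D (Black): min(-29, -40, -5) = -40
Root (White): max(-32, 14, -40) = 14
White picks the child with the highest value: C (value 14).

C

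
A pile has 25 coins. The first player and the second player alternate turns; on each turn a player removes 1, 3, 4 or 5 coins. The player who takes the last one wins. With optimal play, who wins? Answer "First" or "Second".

i:   0  1  2  3  4  5  6  7  8  9 10 11 12 13 14 15 16 17 18 19 20 21 22 23 24 25
     L  W  L  W  W  W  W  W  L  W  L  W  W  W  W  W  L  W  L  W  W  W  W  W  L  W
Position 25 is W, so the first player wins.

First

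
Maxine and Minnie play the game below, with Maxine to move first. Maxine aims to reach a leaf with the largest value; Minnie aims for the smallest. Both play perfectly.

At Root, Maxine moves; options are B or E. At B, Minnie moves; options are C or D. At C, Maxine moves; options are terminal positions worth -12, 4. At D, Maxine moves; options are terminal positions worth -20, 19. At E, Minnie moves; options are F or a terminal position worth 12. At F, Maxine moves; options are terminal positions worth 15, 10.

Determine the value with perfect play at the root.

12

C (Maxine): max(-12, 4) = 4
D (Maxine): max(-20, 19) = 19
B (Minnie): min(4, 19) = 4
F (Maxine): max(15, 10) = 15
E (Minnie): min(15, 12) = 12
Root (Maxine): max(4, 12) = 12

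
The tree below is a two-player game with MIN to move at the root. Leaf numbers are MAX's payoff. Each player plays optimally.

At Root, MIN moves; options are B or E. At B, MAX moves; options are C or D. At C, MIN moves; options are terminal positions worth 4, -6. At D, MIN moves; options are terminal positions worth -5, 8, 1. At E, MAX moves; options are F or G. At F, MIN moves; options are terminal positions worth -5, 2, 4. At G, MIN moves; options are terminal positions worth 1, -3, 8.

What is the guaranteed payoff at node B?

C: min(4, -6) = -6
D: min(-5, 8, 1) = -5
B: max(-6, -5) = -5

-5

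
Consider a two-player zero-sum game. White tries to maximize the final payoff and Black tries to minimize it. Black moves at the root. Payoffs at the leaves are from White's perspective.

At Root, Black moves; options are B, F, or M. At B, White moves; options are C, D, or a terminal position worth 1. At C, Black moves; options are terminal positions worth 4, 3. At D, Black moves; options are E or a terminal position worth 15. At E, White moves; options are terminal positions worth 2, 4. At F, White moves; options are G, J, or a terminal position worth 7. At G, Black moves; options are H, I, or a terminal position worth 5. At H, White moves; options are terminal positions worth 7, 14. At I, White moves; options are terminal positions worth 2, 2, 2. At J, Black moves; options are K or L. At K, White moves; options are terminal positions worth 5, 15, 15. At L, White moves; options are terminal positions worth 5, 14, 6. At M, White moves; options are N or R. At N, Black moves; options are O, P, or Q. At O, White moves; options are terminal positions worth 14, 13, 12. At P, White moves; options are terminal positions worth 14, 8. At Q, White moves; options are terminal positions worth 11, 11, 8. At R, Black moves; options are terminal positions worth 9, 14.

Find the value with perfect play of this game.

4

C (Black): min(4, 3) = 3
E (White): max(2, 4) = 4
D (Black): min(4, 15) = 4
B (White): max(3, 4, 1) = 4
H (White): max(7, 14) = 14
I (White): max(2, 2, 2) = 2
G (Black): min(14, 2, 5) = 2
K (White): max(5, 15, 15) = 15
L (White): max(5, 14, 6) = 14
J (Black): min(15, 14) = 14
F (White): max(2, 14, 7) = 14
O (White): max(14, 13, 12) = 14
P (White): max(14, 8) = 14
Q (White): max(11, 11, 8) = 11
N (Black): min(14, 14, 11) = 11
R (Black): min(9, 14) = 9
M (White): max(11, 9) = 11
Root (Black): min(4, 14, 11) = 4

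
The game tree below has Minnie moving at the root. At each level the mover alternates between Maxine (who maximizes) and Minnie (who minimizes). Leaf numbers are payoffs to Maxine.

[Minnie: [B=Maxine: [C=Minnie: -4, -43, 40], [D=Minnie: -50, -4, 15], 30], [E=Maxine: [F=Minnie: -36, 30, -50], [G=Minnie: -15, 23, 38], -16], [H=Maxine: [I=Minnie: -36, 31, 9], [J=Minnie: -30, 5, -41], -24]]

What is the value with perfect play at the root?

-24

C (Minnie): min(-4, -43, 40) = -43
D (Minnie): min(-50, -4, 15) = -50
B (Maxine): max(-43, -50, 30) = 30
F (Minnie): min(-36, 30, -50) = -50
G (Minnie): min(-15, 23, 38) = -15
E (Maxine): max(-50, -15, -16) = -15
I (Minnie): min(-36, 31, 9) = -36
J (Minnie): min(-30, 5, -41) = -41
H (Maxine): max(-36, -41, -24) = -24
Root (Minnie): min(30, -15, -24) = -24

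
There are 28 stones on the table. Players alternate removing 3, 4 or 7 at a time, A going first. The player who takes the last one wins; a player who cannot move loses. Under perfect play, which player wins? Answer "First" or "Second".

First

Positions where the player to move wins (W) vs loses (L):
i:   0  1  2  3  4  5  6  7  8  9 10 11 12 13 14 15 16 17 18 19 20 21 22 23 24 25 26 27 28
     L  L  L  W  W  W  W  W  W  W  L  L  L  W  W  W  W  W  W  W  L  L  L  W  W  W  W  W  W
Position 28 is W, so the first player wins.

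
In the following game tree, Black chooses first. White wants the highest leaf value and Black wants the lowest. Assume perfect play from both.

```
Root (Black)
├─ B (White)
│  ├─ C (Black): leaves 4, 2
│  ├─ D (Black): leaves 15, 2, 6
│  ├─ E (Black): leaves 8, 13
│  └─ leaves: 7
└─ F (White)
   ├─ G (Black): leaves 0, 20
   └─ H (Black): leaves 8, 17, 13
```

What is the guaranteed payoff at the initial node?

C (Black): min(4, 2) = 2
D (Black): min(15, 2, 6) = 2
E (Black): min(8, 13) = 8
B (White): max(2, 2, 8, 7) = 8
G (Black): min(0, 20) = 0
H (Black): min(8, 17, 13) = 8
F (White): max(0, 8) = 8
Root (Black): min(8, 8) = 8

8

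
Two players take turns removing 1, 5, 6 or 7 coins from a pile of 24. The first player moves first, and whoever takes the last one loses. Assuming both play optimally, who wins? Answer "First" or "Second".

First

W/L table (W = player to move can force a win):
i:   0  1  2  3  4  5  6  7  8  9 10 11 12 13 14 15 16 17 18 19 20 21 22 23 24
     W  L  W  L  W  L  W  W  W  W  W  W  W  L  W  L  W  L  W  W  W  W  W  W  W
Position 24 is W, so the first player wins.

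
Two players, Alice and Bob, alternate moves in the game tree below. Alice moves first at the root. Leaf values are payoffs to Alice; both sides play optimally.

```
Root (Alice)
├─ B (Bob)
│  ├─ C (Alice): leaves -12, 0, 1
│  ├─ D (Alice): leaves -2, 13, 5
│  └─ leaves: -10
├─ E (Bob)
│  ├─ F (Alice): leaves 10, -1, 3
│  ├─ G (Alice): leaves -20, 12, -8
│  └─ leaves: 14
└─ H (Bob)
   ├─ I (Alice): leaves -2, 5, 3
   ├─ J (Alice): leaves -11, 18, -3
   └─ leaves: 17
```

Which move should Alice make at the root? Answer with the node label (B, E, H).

C (Alice): max(-12, 0, 1) = 1
D (Alice): max(-2, 13, 5) = 13
B (Bob): min(1, 13, -10) = -10
F (Alice): max(10, -1, 3) = 10
G (Alice): max(-20, 12, -8) = 12
E (Bob): min(10, 12, 14) = 10
I (Alice): max(-2, 5, 3) = 5
J (Alice): max(-11, 18, -3) = 18
H (Bob): min(5, 18, 17) = 5
Root (Alice): max(-10, 10, 5) = 10
Alice picks the child with the highest value: E (value 10).

E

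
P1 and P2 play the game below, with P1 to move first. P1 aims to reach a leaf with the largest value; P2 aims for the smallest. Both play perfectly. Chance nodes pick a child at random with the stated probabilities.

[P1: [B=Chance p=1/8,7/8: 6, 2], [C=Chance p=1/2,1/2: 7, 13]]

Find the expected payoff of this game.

10

B (Chance): 1/8·6 + 7/8·2 = 2.5
C (Chance): 1/2·7 + 1/2·13 = 10
Root (P1): max(2.5, 10) = 10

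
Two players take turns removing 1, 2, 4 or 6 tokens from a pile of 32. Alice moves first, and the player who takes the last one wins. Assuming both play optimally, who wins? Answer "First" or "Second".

i:   0  1  2  3  4  5  6  7  8  9 10 11 12 13 14 15 16 17 18 19 20 21 22 23 24 25 26 27 28 29 30 31 32
     L  W  W  L  W  W  W  W  L  W  W  L  W  W  W  W  L  W  W  L  W  W  W  W  L  W  W  L  W  W  W  W  L
Position 32 is L, so the second player wins.

Second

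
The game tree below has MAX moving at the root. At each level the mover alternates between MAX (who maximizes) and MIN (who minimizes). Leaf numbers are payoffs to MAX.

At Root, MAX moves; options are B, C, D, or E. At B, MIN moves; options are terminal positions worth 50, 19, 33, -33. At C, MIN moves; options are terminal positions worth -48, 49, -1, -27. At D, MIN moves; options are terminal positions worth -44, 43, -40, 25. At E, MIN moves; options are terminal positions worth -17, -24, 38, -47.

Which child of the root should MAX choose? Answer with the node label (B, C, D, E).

B

B (MIN): min(50, 19, 33, -33) = -33
C (MIN): min(-48, 49, -1, -27) = -48
D (MIN): min(-44, 43, -40, 25) = -44
E (MIN): min(-17, -24, 38, -47) = -47
Root (MAX): max(-33, -48, -44, -47) = -33
MAX picks the child with the highest value: B (value -33).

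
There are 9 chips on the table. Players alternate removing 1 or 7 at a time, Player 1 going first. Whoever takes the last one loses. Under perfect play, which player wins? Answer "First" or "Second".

Second

Positions where the player to move wins (W) vs loses (L):
i:   0  1  2  3  4  5  6  7  8  9
     W  L  W  L  W  L  W  L  W  L
Position 9 is L, so the second player wins.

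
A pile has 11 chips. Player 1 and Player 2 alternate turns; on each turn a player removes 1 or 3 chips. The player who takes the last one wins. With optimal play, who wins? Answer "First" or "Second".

W/L table (W = player to move can force a win):
i:   0  1  2  3  4  5  6  7  8  9 10 11
     L  W  L  W  L  W  L  W  L  W  L  W
Position 11 is W, so the first player wins.

First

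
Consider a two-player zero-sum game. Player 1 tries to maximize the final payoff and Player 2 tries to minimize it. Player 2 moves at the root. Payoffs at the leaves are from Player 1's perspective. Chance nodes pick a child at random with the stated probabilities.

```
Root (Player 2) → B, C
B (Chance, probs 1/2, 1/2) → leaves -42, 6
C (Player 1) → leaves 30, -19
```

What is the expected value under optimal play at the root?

B (Chance): 1/2·-42 + 1/2·6 = -18
C (Player 1): max(30, -19) = 30
Root (Player 2): min(-18, 30) = -18

-18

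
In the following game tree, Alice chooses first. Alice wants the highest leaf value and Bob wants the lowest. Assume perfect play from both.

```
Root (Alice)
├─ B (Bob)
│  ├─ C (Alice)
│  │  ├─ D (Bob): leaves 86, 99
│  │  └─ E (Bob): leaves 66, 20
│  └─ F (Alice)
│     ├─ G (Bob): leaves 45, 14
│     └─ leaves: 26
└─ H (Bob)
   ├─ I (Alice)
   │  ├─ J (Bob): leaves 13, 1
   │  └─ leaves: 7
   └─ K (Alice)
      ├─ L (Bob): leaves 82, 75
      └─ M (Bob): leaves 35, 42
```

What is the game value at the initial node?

26

D (Bob): min(86, 99) = 86
E (Bob): min(66, 20) = 20
C (Alice): max(86, 20) = 86
G (Bob): min(45, 14) = 14
F (Alice): max(14, 26) = 26
B (Bob): min(86, 26) = 26
J (Bob): min(13, 1) = 1
I (Alice): max(1, 7) = 7
L (Bob): min(82, 75) = 75
M (Bob): min(35, 42) = 35
K (Alice): max(75, 35) = 75
H (Bob): min(7, 75) = 7
Root (Alice): max(26, 7) = 26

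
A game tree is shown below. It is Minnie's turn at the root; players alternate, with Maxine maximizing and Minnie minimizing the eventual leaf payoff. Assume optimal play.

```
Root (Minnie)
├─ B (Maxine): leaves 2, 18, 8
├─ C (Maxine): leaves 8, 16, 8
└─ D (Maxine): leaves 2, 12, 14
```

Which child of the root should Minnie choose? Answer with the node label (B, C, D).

B (Maxine): max(2, 18, 8) = 18
C (Maxine): max(8, 16, 8) = 16
D (Maxine): max(2, 12, 14) = 14
Root (Minnie): min(18, 16, 14) = 14
Minnie picks the child with the lowest value: D (value 14).

D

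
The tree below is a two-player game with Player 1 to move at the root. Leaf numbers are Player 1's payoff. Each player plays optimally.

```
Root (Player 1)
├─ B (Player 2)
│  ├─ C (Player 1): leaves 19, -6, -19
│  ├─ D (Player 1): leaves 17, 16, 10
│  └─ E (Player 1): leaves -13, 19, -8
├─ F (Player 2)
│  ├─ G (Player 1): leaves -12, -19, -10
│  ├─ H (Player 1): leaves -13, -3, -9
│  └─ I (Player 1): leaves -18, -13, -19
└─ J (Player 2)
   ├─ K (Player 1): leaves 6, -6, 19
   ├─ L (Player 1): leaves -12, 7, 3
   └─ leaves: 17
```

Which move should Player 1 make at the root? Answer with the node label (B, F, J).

B

C (Player 1): max(19, -6, -19) = 19
D (Player 1): max(17, 16, 10) = 17
E (Player 1): max(-13, 19, -8) = 19
B (Player 2): min(19, 17, 19) = 17
G (Player 1): max(-12, -19, -10) = -10
H (Player 1): max(-13, -3, -9) = -3
I (Player 1): max(-18, -13, -19) = -13
F (Player 2): min(-10, -3, -13) = -13
K (Player 1): max(6, -6, 19) = 19
L (Player 1): max(-12, 7, 3) = 7
J (Player 2): min(19, 7, 17) = 7
Root (Player 1): max(17, -13, 7) = 17
Player 1 picks the child with the highest value: B (value 17).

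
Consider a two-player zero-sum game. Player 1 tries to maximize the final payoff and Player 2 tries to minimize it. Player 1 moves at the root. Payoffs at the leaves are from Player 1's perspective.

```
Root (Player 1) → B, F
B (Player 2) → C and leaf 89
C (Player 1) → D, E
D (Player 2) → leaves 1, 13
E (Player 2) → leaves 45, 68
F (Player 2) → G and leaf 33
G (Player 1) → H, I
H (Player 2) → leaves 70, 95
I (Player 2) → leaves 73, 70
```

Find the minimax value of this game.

45

D (Player 2): min(1, 13) = 1
E (Player 2): min(45, 68) = 45
C (Player 1): max(1, 45) = 45
B (Player 2): min(45, 89) = 45
H (Player 2): min(70, 95) = 70
I (Player 2): min(73, 70) = 70
G (Player 1): max(70, 70) = 70
F (Player 2): min(70, 33) = 33
Root (Player 1): max(45, 33) = 45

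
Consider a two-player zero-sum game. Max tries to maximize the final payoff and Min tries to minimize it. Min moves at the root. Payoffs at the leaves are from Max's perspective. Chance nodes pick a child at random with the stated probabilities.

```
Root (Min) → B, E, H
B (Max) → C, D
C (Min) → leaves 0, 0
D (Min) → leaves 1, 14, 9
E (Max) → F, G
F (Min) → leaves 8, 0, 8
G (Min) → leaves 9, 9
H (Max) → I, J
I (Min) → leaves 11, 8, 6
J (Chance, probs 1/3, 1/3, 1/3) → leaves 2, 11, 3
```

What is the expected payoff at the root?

C (Min): min(0, 0) = 0
D (Min): min(1, 14, 9) = 1
B (Max): max(0, 1) = 1
F (Min): min(8, 0, 8) = 0
G (Min): min(9, 9) = 9
E (Max): max(0, 9) = 9
I (Min): min(11, 8, 6) = 6
J (Chance): 1/3·2 + 1/3·11 + 1/3·3 = 5.33
H (Max): max(6, 5.33) = 6
Root (Min): min(1, 9, 6) = 1

1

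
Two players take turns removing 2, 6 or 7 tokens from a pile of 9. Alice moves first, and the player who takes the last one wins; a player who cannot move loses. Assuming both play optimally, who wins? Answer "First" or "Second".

W/L table (W = player to move can force a win):
i:   0  1  2  3  4  5  6  7  8  9
     L  L  W  W  L  L  W  W  W  L
Position 9 is L, so the second player wins.

Second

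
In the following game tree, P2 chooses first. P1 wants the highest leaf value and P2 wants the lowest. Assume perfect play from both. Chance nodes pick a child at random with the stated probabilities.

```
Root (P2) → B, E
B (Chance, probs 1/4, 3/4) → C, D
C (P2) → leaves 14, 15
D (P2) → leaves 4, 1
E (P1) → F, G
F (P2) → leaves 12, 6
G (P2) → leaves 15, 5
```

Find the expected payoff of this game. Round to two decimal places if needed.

4.25

C (P2): min(14, 15) = 14
D (P2): min(4, 1) = 1
B (Chance): 1/4·14 + 3/4·1 = 4.25
F (P2): min(12, 6) = 6
G (P2): min(15, 5) = 5
E (P1): max(6, 5) = 6
Root (P2): min(4.25, 6) = 4.25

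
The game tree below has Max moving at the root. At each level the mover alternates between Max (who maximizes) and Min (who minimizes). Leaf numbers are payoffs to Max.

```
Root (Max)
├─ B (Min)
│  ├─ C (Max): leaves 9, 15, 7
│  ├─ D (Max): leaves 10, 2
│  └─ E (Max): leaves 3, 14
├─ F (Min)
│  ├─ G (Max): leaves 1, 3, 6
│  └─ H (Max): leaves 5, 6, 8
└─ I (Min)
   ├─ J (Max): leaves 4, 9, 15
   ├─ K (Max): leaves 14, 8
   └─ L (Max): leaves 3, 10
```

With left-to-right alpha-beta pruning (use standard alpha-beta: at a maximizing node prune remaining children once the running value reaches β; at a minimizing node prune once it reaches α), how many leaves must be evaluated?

C [α=-∞,β=+∞]: v=15
D [α=-∞,β=15]: v=10
E [α=-∞,β=10]: v=14
B [α=-∞,β=+∞]: v=10
G [α=10,β=+∞]: v=6
F [α=10,β=+∞]: v=6 after child 1 ≤ α → α-cutoff, skip 1
J [α=10,β=+∞]: v=15
K [α=10,β=15]: v=14
L [α=10,β=14]: v=10
I [α=10,β=+∞]: v=10
Root [α=-∞,β=+∞]: v=10
Leaves evaluated: 17 of 20.

17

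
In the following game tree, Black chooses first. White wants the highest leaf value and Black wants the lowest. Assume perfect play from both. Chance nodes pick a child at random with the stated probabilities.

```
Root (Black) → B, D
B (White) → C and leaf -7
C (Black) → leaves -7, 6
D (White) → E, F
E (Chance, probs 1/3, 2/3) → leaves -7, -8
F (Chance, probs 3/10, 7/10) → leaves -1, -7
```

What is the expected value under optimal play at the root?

C (Black): min(-7, 6) = -7
B (White): max(-7, -7) = -7
E (Chance): 1/3·-7 + 2/3·-8 = -7.67
F (Chance): 3/10·-1 + 7/10·-7 = -5.2
D (White): max(-7.67, -5.2) = -5.2
Root (Black): min(-7, -5.2) = -7

-7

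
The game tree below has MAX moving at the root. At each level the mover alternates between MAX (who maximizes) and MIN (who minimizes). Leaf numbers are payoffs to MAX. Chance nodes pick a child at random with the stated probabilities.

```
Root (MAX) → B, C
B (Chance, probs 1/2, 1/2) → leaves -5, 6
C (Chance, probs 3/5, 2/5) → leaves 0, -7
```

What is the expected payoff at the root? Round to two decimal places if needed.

B (Chance): 1/2·-5 + 1/2·6 = 0.5
C (Chance): 3/5·0 + 2/5·-7 = -2.8
Root (MAX): max(0.5, -2.8) = 0.5

0.5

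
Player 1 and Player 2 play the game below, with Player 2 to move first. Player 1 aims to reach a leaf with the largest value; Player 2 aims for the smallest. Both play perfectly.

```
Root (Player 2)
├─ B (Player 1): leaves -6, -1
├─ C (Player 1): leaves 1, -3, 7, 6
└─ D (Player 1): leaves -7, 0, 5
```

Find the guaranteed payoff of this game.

B (Player 1): max(-6, -1) = -1
C (Player 1): max(1, -3, 7, 6) = 7
D (Player 1): max(-7, 0, 5) = 5
Root (Player 2): min(-1, 7, 5) = -1

-1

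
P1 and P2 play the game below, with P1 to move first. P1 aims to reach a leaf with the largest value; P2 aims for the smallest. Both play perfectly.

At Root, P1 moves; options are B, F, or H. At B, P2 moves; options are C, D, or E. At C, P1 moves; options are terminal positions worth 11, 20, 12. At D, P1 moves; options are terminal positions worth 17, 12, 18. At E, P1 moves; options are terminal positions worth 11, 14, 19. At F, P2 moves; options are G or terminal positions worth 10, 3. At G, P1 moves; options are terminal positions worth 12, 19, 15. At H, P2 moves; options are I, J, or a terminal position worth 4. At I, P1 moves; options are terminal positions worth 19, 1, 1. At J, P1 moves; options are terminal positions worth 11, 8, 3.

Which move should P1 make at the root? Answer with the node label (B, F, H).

C (P1): max(11, 20, 12) = 20
D (P1): max(17, 12, 18) = 18
E (P1): max(11, 14, 19) = 19
B (P2): min(20, 18, 19) = 18
G (P1): max(12, 19, 15) = 19
F (P2): min(19, 10, 3) = 3
I (P1): max(19, 1, 1) = 19
J (P1): max(11, 8, 3) = 11
H (P2): min(19, 11, 4) = 4
Root (P1): max(18, 3, 4) = 18
P1 picks the child with the highest value: B (value 18).

B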